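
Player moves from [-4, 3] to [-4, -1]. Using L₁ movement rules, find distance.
4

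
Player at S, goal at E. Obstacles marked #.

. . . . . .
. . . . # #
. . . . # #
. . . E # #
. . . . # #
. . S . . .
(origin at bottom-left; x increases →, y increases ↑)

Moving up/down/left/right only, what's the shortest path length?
3
(one shortest path: (2, 0) → (3, 0) → (3, 1) → (3, 2))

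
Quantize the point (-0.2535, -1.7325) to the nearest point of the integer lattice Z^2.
(0, -2)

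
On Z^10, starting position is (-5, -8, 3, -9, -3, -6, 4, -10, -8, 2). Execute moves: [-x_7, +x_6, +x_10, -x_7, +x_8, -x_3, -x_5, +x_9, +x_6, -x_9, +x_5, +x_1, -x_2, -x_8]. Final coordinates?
(-4, -9, 2, -9, -3, -4, 2, -10, -8, 3)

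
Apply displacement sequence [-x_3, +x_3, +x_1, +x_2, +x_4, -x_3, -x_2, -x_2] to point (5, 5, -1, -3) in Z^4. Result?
(6, 4, -2, -2)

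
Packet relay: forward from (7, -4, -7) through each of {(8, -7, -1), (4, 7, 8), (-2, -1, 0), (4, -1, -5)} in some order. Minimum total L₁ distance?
57
(one optimal route: (7, -4, -7) → (8, -7, -1) → (4, -1, -5) → (-2, -1, 0) → (4, 7, 8))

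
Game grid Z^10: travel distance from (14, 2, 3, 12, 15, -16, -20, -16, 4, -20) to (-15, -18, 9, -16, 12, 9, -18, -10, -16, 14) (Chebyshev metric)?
34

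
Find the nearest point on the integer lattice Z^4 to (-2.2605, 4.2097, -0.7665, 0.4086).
(-2, 4, -1, 0)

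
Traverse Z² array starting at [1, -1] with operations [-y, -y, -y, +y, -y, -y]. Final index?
(1, -5)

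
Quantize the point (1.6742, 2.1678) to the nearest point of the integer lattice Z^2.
(2, 2)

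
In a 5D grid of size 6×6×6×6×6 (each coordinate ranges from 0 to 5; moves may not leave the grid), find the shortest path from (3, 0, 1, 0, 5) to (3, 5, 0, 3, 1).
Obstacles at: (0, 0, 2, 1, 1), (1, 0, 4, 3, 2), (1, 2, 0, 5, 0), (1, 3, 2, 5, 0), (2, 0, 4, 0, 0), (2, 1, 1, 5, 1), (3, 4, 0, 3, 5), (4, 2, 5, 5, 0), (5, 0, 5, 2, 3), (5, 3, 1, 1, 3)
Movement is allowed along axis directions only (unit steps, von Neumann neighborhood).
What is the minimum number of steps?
13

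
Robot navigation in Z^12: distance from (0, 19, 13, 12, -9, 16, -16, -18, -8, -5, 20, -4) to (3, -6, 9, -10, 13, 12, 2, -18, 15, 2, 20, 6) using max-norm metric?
25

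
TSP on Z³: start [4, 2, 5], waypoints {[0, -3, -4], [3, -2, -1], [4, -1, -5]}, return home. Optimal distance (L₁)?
38
(one optimal route: (4, 2, 5) → (3, -2, -1) → (0, -3, -4) → (4, -1, -5) → (4, 2, 5))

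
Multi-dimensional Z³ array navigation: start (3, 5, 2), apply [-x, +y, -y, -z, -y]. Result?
(2, 4, 1)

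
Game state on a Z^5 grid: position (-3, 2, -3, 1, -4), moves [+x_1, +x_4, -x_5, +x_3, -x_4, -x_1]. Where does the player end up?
(-3, 2, -2, 1, -5)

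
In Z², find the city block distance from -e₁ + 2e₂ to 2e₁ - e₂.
6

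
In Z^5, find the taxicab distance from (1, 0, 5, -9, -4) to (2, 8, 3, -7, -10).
19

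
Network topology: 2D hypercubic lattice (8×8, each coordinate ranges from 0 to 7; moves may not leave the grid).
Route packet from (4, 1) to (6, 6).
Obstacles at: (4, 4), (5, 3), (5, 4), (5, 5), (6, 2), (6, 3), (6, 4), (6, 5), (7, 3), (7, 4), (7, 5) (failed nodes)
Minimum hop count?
9
(one shortest path: (4, 1) → (3, 1) → (3, 2) → (3, 3) → (3, 4) → (3, 5) → (4, 5) → (4, 6) → (5, 6) → (6, 6))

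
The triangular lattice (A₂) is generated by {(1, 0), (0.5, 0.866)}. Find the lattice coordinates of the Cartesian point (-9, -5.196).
-6b₁ - 6b₂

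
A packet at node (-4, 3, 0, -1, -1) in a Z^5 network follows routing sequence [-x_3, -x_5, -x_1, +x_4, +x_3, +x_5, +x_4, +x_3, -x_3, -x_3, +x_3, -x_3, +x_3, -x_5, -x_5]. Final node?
(-5, 3, 0, 1, -3)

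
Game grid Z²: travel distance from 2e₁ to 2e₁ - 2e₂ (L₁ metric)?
2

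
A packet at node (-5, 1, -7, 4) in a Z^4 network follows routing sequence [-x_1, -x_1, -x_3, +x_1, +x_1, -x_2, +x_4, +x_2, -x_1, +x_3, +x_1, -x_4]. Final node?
(-5, 1, -7, 4)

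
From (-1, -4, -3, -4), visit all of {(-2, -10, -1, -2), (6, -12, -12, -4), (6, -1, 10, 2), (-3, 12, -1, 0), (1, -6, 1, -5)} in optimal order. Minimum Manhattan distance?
117
(one optimal route: (-1, -4, -3, -4) → (1, -6, 1, -5) → (6, -12, -12, -4) → (-2, -10, -1, -2) → (-3, 12, -1, 0) → (6, -1, 10, 2))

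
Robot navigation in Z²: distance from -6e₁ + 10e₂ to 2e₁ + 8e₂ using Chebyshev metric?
8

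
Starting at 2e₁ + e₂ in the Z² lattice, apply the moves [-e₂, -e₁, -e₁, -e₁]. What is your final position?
(-1, 0)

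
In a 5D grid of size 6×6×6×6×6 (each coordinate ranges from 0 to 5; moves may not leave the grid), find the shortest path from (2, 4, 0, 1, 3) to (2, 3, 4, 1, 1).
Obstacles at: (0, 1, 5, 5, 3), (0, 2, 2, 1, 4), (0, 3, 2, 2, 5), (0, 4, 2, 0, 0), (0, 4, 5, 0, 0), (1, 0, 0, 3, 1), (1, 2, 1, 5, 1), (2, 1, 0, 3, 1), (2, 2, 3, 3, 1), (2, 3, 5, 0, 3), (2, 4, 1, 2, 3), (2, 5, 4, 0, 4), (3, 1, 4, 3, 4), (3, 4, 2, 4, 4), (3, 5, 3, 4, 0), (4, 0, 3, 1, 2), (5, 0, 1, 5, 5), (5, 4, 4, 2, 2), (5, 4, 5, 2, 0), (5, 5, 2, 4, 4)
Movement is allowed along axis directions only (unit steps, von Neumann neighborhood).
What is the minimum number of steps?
7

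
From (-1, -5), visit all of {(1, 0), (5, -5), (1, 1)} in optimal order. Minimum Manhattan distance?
16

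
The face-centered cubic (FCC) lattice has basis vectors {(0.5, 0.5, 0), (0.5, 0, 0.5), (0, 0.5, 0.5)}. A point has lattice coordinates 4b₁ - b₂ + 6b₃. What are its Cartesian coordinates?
(1.5, 5, 2.5)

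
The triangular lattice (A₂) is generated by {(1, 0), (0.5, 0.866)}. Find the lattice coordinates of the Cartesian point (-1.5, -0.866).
-b₁ - b₂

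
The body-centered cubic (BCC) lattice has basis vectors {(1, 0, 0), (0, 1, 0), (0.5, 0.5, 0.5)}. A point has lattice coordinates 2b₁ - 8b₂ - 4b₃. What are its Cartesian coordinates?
(0, -10, -2)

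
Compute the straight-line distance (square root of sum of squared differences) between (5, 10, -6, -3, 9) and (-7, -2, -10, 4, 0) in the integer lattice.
20.8327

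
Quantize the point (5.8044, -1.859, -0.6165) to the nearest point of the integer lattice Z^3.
(6, -2, -1)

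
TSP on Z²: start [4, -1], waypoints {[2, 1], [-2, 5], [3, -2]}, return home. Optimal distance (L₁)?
26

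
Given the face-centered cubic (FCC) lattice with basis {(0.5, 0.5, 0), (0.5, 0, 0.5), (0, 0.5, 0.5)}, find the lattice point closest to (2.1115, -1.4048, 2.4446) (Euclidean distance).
(2, -1.5, 2.5)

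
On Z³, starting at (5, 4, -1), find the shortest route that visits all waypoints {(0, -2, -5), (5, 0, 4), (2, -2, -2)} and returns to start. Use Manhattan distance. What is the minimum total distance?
40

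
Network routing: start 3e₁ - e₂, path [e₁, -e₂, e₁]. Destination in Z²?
(5, -2)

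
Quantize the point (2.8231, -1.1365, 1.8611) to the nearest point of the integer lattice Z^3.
(3, -1, 2)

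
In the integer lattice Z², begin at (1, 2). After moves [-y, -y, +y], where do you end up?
(1, 1)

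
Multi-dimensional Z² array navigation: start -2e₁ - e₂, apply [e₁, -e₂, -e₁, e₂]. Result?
(-2, -1)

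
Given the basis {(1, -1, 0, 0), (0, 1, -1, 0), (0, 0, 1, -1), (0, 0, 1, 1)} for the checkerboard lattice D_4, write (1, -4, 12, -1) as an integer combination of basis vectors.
b₁ - 3b₂ + 5b₃ + 4b₄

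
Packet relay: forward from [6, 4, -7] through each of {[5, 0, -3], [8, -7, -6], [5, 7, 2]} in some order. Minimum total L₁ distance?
38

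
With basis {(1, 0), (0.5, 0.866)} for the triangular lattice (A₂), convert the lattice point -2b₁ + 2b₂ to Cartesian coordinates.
(-1, 1.732)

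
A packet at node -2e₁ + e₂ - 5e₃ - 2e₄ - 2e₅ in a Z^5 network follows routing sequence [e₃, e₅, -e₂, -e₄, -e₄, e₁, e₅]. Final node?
(-1, 0, -4, -4, 0)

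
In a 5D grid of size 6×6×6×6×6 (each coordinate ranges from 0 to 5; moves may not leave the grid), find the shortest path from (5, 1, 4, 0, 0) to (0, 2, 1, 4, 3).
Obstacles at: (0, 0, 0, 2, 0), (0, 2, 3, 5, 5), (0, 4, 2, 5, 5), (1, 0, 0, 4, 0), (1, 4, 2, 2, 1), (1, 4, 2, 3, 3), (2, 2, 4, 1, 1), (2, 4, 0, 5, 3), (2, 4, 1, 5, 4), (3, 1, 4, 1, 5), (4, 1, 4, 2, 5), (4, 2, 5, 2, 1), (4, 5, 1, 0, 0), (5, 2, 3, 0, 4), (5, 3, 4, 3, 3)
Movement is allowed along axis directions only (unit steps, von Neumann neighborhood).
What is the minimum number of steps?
16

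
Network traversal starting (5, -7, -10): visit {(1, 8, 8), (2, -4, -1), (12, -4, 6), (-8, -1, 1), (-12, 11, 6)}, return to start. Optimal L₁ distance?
120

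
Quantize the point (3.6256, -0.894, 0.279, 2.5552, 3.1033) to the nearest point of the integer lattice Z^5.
(4, -1, 0, 3, 3)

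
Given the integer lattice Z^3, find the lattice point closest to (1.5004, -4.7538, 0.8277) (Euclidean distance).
(2, -5, 1)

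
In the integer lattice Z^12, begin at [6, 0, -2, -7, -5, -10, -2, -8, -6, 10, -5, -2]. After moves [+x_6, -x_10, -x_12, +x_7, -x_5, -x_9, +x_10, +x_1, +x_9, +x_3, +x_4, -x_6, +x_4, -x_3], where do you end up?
(7, 0, -2, -5, -6, -10, -1, -8, -6, 10, -5, -3)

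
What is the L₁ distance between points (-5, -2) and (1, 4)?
12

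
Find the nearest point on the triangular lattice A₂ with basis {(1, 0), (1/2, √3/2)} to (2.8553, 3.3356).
(3, 3.464)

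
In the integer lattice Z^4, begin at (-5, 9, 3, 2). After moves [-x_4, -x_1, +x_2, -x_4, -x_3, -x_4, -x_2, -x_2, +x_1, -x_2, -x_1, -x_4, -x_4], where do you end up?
(-6, 7, 2, -3)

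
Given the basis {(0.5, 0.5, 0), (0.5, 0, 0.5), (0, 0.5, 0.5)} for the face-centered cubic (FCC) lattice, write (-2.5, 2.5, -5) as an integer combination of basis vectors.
5b₁ - 10b₂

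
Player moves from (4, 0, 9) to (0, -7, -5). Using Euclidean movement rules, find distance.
16.1555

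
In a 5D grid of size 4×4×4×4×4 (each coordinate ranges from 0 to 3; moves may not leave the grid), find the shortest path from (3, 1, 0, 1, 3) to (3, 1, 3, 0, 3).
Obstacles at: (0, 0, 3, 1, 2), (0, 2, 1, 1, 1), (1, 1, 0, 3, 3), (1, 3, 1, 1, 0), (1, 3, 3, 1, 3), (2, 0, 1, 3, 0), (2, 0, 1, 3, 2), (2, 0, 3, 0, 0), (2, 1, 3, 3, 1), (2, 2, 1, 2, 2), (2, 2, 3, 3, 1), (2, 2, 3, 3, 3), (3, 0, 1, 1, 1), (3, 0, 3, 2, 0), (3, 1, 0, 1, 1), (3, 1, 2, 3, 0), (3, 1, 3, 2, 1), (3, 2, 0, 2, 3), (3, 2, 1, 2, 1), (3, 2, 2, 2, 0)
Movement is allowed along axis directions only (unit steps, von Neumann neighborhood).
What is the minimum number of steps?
4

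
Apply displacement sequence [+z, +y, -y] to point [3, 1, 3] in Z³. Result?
(3, 1, 4)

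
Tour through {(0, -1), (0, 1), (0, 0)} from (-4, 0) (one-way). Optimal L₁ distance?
7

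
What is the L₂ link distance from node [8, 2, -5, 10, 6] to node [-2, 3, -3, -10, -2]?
23.8537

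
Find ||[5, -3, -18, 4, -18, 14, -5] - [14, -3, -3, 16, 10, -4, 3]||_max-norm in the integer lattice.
28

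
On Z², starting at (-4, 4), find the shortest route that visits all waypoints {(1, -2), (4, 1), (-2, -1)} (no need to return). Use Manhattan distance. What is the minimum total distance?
17
(one optimal route: (-4, 4) → (-2, -1) → (1, -2) → (4, 1))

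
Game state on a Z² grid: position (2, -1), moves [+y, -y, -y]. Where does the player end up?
(2, -2)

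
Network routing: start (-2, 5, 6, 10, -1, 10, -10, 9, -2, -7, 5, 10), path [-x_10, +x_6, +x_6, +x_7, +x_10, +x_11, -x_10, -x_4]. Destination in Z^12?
(-2, 5, 6, 9, -1, 12, -9, 9, -2, -8, 6, 10)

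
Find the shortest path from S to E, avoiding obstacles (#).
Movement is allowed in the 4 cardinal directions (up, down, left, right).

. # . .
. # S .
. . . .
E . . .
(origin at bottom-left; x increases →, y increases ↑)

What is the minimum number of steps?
4
(one shortest path: (2, 2) → (2, 1) → (1, 1) → (0, 1) → (0, 0))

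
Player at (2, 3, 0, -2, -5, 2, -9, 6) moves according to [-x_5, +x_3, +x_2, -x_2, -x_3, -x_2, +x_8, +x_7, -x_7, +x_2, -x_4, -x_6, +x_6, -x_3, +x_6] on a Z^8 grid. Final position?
(2, 3, -1, -3, -6, 3, -9, 7)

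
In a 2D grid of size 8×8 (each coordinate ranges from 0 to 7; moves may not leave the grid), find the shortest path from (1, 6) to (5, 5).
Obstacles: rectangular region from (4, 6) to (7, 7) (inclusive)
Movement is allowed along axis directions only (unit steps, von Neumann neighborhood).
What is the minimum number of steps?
5
(one shortest path: (1, 6) → (2, 6) → (3, 6) → (3, 5) → (4, 5) → (5, 5))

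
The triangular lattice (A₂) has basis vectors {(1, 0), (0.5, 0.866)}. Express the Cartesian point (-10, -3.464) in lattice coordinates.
-8b₁ - 4b₂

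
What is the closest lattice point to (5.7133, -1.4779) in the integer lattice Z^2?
(6, -1)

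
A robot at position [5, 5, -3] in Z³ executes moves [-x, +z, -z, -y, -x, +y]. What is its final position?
(3, 5, -3)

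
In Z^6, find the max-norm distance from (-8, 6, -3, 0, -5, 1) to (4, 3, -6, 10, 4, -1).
12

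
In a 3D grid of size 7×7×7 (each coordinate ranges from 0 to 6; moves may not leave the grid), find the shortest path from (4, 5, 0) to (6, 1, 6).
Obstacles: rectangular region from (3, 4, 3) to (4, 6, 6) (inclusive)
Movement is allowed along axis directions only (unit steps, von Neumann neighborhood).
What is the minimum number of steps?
12
(one shortest path: (4, 5, 0) → (5, 5, 0) → (6, 5, 0) → (6, 4, 0) → (6, 3, 0) → (6, 2, 0) → (6, 1, 0) → (6, 1, 1) → (6, 1, 2) → (6, 1, 3) → (6, 1, 4) → (6, 1, 5) → (6, 1, 6))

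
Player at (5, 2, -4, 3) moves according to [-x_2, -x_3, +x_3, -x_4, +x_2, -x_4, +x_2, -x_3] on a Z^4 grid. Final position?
(5, 3, -5, 1)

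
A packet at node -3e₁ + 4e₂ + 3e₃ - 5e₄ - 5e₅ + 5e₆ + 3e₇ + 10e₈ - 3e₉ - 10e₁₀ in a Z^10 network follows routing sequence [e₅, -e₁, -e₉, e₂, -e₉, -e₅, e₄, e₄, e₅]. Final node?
(-4, 5, 3, -3, -4, 5, 3, 10, -5, -10)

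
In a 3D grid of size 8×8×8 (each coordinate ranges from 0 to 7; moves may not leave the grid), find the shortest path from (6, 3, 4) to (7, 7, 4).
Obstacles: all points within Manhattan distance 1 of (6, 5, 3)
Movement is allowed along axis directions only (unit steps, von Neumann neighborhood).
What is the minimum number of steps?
5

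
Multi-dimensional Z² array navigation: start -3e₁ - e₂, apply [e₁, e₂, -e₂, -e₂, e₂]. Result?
(-2, -1)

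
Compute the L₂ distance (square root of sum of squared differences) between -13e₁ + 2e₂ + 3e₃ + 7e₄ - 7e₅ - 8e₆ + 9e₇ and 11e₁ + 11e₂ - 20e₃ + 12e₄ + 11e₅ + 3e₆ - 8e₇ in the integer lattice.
44.1022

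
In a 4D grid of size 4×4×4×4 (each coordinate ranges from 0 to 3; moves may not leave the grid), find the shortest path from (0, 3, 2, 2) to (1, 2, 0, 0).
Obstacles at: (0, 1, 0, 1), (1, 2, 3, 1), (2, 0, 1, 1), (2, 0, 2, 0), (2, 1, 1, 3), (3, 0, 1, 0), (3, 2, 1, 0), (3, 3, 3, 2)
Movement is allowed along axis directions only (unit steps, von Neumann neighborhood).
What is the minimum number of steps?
6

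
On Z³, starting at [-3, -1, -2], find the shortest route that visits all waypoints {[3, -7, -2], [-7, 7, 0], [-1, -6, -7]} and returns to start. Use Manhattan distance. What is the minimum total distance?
62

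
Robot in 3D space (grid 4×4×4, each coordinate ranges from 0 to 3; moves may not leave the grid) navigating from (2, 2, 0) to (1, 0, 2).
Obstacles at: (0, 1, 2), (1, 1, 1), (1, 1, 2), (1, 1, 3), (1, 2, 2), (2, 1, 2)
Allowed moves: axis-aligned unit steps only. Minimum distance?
5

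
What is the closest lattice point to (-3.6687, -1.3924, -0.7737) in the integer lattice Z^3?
(-4, -1, -1)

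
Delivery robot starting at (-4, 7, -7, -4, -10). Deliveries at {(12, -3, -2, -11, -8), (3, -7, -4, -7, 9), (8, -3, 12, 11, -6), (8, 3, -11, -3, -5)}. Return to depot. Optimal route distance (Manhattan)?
194
(one optimal route: (-4, 7, -7, -4, -10) → (3, -7, -4, -7, 9) → (12, -3, -2, -11, -8) → (8, -3, 12, 11, -6) → (8, 3, -11, -3, -5) → (-4, 7, -7, -4, -10))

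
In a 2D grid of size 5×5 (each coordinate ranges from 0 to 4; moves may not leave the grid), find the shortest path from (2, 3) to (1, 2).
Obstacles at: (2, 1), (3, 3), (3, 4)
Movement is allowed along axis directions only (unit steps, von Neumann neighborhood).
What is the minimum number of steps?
2
(one shortest path: (2, 3) → (1, 3) → (1, 2))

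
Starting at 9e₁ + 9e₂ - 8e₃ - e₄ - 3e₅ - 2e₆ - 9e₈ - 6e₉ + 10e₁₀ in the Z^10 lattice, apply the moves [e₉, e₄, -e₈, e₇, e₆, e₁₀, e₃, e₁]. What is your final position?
(10, 9, -7, 0, -3, -1, 1, -10, -5, 11)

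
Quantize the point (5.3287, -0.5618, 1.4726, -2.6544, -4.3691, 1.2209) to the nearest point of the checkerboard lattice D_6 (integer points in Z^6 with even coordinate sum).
(5, -1, 2, -3, -4, 1)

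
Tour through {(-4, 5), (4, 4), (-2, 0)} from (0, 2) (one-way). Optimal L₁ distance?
20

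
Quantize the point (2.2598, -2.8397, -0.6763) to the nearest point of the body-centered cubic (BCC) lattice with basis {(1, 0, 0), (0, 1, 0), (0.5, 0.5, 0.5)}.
(2, -3, -1)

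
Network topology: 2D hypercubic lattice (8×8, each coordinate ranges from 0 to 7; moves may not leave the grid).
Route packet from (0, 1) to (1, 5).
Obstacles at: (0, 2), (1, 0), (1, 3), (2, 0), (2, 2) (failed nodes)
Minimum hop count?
9
(one shortest path: (0, 1) → (1, 1) → (2, 1) → (3, 1) → (3, 2) → (3, 3) → (2, 3) → (2, 4) → (1, 4) → (1, 5))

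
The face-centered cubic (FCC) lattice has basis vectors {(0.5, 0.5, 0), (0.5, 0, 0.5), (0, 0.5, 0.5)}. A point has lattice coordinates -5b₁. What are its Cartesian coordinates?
(-2.5, -2.5, 0)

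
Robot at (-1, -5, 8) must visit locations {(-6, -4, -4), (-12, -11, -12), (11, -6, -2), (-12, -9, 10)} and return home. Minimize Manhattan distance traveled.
106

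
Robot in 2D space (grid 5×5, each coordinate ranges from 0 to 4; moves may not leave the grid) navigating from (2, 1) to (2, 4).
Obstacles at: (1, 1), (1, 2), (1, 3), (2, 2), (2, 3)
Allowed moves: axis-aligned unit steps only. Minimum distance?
5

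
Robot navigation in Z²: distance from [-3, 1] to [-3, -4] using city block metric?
5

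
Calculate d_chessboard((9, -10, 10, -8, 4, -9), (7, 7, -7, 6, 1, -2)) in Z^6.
17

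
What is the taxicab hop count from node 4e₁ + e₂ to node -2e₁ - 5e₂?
12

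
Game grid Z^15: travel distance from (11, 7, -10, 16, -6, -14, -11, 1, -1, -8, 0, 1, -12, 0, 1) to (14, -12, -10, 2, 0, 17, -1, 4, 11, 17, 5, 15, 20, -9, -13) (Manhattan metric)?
197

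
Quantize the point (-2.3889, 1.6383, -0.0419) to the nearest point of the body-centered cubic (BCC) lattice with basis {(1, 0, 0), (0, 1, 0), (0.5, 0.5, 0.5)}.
(-2.5, 1.5, -0.5)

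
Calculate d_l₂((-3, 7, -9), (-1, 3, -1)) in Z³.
9.16515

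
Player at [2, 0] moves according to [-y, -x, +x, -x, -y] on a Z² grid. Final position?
(1, -2)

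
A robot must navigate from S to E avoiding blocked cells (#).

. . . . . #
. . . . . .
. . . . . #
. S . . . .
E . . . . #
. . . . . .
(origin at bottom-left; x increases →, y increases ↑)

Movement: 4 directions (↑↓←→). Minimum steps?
2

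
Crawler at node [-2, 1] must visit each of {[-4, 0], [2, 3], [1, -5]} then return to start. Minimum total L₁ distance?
28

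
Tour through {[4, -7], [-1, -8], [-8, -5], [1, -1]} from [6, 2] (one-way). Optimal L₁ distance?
33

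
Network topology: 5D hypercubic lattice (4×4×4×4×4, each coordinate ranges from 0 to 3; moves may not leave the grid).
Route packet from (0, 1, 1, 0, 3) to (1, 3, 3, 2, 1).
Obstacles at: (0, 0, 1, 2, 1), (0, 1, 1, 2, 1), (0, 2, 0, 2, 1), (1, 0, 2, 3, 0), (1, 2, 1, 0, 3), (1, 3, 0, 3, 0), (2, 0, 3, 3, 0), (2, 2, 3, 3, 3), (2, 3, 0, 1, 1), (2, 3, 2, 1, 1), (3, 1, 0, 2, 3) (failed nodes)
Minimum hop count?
9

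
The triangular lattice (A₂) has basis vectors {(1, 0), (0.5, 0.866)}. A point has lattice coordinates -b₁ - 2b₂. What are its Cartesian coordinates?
(-2, -1.732)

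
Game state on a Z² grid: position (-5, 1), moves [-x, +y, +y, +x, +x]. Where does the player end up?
(-4, 3)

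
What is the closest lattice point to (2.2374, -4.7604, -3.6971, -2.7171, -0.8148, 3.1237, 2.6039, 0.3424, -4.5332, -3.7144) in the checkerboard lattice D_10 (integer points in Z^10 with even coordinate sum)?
(2, -5, -4, -3, -1, 3, 3, 0, -5, -4)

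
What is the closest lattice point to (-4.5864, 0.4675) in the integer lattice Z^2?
(-5, 0)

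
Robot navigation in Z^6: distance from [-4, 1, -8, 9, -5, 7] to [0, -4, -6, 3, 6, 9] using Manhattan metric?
30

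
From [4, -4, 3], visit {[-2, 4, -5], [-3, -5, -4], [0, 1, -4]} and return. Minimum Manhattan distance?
48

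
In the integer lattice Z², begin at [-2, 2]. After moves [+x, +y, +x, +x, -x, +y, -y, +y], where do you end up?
(0, 4)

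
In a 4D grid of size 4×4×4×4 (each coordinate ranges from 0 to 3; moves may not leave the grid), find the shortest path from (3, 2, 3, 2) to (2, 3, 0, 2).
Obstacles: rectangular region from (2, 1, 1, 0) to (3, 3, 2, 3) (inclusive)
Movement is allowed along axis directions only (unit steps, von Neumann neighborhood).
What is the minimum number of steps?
7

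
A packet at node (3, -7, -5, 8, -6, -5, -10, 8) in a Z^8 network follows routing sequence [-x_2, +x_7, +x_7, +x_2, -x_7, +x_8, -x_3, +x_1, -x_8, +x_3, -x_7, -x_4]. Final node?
(4, -7, -5, 7, -6, -5, -10, 8)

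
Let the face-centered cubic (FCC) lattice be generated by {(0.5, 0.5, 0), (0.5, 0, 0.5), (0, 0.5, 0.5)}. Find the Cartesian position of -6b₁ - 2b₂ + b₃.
(-4, -2.5, -0.5)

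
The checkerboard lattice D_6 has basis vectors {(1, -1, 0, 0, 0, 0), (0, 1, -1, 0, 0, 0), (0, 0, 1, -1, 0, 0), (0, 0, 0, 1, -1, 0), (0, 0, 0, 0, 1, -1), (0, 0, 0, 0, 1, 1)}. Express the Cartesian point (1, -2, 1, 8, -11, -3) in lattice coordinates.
b₁ - b₂ + 8b₄ - 3b₆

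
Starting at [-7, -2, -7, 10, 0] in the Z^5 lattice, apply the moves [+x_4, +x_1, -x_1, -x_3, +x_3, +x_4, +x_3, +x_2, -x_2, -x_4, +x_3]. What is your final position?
(-7, -2, -5, 11, 0)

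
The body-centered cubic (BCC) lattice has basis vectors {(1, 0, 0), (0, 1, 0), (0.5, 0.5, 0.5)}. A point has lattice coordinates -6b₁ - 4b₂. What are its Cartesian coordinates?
(-6, -4, 0)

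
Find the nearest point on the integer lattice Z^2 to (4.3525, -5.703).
(4, -6)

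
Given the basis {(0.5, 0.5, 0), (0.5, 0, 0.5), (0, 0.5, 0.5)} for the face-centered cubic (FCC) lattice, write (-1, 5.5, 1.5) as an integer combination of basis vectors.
3b₁ - 5b₂ + 8b₃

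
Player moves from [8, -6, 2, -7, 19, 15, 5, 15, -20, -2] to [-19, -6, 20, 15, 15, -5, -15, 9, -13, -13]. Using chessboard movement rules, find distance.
27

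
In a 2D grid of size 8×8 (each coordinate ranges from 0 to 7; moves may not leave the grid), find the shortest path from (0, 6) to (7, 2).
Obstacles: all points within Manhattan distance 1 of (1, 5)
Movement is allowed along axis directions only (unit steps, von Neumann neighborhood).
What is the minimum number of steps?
13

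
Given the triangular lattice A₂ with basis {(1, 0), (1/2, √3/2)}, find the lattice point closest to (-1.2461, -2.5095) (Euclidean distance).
(-1.5, -2.598)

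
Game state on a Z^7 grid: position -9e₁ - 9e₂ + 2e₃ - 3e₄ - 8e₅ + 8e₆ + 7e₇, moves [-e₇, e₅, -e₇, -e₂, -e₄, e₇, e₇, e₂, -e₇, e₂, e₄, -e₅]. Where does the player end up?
(-9, -8, 2, -3, -8, 8, 6)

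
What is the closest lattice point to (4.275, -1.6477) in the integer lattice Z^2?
(4, -2)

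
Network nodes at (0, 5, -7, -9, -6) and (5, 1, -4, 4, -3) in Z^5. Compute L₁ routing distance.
28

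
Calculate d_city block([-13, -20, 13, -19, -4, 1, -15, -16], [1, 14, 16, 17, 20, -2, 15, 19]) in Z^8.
179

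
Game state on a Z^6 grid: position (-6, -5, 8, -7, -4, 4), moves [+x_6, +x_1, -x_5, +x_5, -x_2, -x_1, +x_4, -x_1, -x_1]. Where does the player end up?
(-8, -6, 8, -6, -4, 5)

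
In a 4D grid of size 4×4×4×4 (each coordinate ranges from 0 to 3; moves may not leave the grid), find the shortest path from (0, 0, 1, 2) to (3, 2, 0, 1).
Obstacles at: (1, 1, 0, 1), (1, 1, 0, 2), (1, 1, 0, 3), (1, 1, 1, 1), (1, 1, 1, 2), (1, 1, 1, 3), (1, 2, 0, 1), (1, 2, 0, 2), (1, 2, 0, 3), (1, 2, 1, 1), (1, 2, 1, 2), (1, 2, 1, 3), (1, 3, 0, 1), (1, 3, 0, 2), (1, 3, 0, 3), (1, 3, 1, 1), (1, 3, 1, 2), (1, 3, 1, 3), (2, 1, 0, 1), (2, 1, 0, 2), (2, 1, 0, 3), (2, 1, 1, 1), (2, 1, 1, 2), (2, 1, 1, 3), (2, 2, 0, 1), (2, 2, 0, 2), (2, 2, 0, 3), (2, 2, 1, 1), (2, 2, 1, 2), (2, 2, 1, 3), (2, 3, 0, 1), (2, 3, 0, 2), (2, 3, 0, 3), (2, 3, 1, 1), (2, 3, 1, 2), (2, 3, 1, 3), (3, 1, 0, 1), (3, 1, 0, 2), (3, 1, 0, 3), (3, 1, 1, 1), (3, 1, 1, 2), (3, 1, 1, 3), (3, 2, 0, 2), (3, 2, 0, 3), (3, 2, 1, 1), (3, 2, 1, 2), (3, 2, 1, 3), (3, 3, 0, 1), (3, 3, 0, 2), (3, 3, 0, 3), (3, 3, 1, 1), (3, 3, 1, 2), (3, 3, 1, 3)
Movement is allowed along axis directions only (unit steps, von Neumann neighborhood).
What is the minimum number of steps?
9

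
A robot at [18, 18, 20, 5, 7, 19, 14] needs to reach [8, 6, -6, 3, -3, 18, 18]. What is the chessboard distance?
26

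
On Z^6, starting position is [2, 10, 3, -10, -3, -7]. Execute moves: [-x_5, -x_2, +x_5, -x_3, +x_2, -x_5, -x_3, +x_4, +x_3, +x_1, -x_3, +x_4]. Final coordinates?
(3, 10, 1, -8, -4, -7)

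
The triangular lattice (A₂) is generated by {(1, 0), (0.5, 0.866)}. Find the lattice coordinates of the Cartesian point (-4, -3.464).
-2b₁ - 4b₂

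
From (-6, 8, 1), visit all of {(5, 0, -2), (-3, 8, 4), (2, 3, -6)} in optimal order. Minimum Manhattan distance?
36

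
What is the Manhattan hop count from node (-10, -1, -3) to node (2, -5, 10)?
29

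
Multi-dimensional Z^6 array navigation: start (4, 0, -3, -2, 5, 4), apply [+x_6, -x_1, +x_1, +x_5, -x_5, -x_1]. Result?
(3, 0, -3, -2, 5, 5)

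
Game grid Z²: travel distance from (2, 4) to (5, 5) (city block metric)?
4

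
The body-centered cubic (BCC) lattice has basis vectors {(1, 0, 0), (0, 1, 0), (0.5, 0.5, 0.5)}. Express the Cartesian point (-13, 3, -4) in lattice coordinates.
-9b₁ + 7b₂ - 8b₃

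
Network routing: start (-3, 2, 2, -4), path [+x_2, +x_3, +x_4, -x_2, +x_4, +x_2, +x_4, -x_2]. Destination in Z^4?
(-3, 2, 3, -1)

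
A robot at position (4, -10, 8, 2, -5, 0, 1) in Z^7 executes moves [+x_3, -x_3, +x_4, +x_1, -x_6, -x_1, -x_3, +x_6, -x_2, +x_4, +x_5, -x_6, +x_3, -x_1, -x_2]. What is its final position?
(3, -12, 8, 4, -4, -1, 1)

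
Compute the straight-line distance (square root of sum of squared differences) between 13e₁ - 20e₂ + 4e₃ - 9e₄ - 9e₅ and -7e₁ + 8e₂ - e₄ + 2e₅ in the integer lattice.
37.2156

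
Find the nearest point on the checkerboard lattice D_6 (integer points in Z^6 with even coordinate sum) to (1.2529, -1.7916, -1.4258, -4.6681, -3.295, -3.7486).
(1, -2, -1, -5, -3, -4)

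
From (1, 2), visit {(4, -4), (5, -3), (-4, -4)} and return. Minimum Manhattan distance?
30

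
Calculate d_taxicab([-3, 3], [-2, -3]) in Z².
7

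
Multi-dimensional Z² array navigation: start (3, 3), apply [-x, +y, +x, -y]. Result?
(3, 3)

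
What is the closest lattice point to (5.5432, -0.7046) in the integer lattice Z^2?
(6, -1)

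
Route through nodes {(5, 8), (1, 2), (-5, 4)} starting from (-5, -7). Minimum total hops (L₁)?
29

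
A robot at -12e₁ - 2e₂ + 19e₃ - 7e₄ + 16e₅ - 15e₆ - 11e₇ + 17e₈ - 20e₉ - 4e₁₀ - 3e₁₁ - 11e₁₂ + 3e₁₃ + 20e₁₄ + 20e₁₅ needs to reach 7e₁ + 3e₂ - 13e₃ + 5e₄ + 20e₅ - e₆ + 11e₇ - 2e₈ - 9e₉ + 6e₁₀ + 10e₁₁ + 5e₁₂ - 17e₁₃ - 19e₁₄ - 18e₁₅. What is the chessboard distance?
39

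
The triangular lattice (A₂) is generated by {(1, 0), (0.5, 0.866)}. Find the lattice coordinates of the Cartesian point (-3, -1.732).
-2b₁ - 2b₂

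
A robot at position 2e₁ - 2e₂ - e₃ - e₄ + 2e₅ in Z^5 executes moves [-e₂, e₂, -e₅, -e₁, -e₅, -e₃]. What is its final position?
(1, -2, -2, -1, 0)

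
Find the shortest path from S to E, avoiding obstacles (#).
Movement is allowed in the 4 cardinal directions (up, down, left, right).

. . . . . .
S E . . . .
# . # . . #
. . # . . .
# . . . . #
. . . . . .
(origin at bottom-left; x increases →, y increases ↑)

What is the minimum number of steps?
1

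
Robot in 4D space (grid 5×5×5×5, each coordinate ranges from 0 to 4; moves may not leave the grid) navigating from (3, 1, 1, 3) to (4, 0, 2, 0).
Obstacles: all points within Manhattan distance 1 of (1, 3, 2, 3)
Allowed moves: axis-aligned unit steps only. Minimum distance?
6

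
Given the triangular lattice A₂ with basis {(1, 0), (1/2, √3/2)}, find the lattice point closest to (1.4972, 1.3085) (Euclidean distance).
(1.5, 0.866)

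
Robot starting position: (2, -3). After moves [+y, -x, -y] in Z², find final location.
(1, -3)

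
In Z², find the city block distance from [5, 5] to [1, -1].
10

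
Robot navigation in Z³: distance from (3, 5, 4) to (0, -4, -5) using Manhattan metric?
21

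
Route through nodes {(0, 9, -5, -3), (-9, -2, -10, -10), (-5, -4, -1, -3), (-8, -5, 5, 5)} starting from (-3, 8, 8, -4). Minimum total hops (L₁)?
90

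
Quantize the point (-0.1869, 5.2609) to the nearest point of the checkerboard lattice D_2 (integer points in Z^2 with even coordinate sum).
(0, 6)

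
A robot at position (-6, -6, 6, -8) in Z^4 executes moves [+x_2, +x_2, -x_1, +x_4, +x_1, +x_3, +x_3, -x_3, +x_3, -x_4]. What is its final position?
(-6, -4, 8, -8)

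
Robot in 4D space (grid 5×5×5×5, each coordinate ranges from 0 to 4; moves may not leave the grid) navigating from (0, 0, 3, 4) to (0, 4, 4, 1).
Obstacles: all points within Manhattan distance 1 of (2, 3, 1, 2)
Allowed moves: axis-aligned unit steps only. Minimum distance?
8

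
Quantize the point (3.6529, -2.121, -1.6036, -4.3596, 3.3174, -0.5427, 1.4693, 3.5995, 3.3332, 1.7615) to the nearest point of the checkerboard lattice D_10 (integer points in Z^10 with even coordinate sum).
(4, -2, -2, -4, 3, -1, 1, 4, 3, 2)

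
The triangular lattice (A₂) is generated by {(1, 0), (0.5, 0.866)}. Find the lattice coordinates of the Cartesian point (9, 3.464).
7b₁ + 4b₂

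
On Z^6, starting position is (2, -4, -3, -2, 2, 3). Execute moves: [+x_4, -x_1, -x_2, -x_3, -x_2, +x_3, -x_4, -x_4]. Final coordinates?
(1, -6, -3, -3, 2, 3)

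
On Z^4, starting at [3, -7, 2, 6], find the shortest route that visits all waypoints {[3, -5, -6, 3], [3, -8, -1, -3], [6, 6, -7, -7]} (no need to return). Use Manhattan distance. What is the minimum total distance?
52
(one optimal route: (3, -7, 2, 6) → (3, -8, -1, -3) → (3, -5, -6, 3) → (6, 6, -7, -7))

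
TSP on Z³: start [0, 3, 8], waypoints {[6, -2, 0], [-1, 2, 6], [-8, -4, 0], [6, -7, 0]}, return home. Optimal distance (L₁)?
64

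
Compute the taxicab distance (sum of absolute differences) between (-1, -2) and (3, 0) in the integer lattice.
6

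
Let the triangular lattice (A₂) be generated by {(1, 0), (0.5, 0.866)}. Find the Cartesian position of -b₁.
(-1, 0)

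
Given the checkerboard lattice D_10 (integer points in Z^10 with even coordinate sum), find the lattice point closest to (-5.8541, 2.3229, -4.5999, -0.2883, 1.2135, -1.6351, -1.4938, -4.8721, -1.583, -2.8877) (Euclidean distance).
(-6, 2, -5, 0, 1, -2, -2, -5, -2, -3)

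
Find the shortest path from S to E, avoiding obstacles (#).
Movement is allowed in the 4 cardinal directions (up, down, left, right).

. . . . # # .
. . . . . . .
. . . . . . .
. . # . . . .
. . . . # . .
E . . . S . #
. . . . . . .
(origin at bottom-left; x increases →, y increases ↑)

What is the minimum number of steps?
4
(one shortest path: (4, 1) → (3, 1) → (2, 1) → (1, 1) → (0, 1))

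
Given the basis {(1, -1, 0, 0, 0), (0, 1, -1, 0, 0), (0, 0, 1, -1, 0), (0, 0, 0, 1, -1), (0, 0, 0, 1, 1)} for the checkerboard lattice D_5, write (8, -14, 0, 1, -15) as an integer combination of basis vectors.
8b₁ - 6b₂ - 6b₃ + 5b₄ - 10b₅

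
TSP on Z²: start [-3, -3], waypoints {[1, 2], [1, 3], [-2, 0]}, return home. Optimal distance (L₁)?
20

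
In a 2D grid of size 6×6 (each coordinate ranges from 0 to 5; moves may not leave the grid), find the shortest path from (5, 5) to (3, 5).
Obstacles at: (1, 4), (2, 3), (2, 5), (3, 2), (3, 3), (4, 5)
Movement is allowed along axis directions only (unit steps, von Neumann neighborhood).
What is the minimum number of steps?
4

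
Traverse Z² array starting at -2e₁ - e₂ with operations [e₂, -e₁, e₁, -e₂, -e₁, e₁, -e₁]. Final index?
(-3, -1)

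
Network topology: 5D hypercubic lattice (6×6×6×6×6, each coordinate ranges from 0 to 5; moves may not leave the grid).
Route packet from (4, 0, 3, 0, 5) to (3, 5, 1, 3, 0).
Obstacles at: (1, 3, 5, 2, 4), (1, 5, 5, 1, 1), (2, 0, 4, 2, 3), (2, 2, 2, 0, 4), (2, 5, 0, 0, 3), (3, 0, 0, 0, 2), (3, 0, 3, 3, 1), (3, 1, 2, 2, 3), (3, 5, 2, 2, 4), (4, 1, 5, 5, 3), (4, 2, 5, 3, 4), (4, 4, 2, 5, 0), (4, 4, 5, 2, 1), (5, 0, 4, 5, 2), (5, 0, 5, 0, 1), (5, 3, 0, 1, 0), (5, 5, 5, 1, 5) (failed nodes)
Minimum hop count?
16
(one shortest path: (4, 0, 3, 0, 5) → (3, 0, 3, 0, 5) → (3, 1, 3, 0, 5) → (3, 2, 3, 0, 5) → (3, 3, 3, 0, 5) → (3, 4, 3, 0, 5) → (3, 5, 3, 0, 5) → (3, 5, 2, 0, 5) → (3, 5, 1, 0, 5) → (3, 5, 1, 1, 5) → (3, 5, 1, 2, 5) → (3, 5, 1, 3, 5) → (3, 5, 1, 3, 4) → (3, 5, 1, 3, 3) → (3, 5, 1, 3, 2) → (3, 5, 1, 3, 1) → (3, 5, 1, 3, 0))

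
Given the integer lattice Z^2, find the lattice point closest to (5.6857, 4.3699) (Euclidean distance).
(6, 4)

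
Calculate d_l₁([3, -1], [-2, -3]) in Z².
7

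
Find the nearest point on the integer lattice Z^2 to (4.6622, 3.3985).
(5, 3)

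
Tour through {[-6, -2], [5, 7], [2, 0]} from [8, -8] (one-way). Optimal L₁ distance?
38
(one optimal route: (8, -8) → (5, 7) → (2, 0) → (-6, -2))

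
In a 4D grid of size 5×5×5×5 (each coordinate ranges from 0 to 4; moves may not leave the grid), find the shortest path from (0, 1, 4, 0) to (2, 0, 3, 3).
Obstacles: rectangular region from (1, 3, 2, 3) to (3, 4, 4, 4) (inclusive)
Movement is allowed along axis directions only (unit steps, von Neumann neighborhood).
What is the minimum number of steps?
7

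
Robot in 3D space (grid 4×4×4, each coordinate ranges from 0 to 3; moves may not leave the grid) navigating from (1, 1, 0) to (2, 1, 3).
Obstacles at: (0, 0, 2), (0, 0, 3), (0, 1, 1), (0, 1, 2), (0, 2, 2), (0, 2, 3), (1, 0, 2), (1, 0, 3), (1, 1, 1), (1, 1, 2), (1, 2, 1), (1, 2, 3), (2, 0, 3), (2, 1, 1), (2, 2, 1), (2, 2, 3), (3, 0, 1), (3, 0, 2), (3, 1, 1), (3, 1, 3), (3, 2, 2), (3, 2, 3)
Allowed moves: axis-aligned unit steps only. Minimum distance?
6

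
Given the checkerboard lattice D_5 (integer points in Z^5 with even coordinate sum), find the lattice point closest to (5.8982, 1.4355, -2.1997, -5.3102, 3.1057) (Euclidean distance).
(6, 2, -2, -5, 3)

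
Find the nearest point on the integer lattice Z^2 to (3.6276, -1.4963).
(4, -1)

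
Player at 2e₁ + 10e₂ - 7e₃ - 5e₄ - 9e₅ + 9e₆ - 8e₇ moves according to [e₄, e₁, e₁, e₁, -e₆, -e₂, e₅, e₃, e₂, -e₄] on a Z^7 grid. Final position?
(5, 10, -6, -5, -8, 8, -8)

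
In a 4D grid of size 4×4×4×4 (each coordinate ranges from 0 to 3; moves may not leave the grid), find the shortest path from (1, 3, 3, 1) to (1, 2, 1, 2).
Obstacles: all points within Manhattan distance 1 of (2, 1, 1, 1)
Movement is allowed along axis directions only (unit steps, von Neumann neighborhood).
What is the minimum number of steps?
4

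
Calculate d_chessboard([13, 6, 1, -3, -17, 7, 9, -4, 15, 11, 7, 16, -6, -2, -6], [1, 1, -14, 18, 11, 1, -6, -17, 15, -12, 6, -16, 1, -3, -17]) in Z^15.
32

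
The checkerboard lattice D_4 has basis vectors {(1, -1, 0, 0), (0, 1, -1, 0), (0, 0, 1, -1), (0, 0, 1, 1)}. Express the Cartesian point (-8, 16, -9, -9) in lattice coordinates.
-8b₁ + 8b₂ + 4b₃ - 5b₄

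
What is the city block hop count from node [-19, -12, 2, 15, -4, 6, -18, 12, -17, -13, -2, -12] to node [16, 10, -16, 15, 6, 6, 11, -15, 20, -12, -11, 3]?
203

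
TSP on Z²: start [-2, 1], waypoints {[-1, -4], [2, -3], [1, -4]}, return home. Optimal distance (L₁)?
18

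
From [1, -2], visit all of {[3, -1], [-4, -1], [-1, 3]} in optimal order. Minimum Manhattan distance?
17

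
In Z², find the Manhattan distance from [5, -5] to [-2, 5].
17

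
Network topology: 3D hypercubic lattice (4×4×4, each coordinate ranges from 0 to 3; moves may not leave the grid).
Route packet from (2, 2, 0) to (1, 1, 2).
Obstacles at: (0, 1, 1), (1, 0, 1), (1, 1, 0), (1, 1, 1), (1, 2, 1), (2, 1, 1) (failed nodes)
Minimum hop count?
4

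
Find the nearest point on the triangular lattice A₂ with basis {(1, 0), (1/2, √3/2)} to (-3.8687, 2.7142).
(-3.5, 2.598)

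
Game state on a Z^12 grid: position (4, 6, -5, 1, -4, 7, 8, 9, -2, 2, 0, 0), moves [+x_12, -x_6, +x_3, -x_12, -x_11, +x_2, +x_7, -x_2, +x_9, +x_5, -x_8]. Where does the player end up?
(4, 6, -4, 1, -3, 6, 9, 8, -1, 2, -1, 0)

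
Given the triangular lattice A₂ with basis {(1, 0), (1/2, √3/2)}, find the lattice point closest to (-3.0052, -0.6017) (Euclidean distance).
(-3.5, -0.866)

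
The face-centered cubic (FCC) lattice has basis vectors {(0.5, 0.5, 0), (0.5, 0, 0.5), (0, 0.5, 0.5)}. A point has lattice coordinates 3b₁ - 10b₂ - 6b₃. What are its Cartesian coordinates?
(-3.5, -1.5, -8)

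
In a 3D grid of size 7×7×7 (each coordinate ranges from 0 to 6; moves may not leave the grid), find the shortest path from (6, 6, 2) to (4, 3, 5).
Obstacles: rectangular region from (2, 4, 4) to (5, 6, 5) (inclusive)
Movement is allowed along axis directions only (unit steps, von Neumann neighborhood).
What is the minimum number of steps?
8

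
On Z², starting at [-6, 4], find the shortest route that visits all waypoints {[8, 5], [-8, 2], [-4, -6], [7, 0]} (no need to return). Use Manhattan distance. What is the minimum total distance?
39
(one optimal route: (-6, 4) → (-8, 2) → (-4, -6) → (7, 0) → (8, 5))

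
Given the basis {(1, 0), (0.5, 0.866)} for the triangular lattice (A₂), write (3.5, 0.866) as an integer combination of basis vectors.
3b₁ + b₂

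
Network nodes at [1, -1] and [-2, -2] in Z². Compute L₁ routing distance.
4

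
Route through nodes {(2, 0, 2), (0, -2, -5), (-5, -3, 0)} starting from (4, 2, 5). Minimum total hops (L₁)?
29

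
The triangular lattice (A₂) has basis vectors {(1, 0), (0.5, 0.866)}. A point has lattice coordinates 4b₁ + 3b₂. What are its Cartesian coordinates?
(5.5, 2.598)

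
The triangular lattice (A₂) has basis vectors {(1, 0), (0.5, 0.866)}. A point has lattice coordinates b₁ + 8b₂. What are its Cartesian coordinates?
(5, 6.928)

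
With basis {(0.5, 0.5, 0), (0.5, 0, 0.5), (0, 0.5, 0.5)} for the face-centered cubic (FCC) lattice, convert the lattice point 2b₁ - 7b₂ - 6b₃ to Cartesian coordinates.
(-2.5, -2, -6.5)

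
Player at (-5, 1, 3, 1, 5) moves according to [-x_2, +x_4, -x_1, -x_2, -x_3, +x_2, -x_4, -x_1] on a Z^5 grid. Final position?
(-7, 0, 2, 1, 5)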